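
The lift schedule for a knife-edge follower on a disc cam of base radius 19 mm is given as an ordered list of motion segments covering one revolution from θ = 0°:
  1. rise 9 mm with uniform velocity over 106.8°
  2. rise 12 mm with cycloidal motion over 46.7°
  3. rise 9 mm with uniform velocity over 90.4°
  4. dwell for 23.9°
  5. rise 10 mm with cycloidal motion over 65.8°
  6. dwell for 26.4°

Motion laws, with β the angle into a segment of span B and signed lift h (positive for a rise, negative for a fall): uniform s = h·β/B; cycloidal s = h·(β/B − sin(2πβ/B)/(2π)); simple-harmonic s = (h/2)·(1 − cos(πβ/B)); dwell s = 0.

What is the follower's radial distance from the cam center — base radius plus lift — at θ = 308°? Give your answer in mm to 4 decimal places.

seg 1 [0°–106.8°] uniform, h=9: full span → s += 9 → s = 9.0000
seg 2 [106.8°–153.5°] cycloidal, h=12: full span → s += 12 → s = 21.0000
seg 3 [153.5°–243.9°] uniform, h=9: full span → s += 9 → s = 30.0000
seg 4 [243.9°–267.8°] dwell: s stays 30.0000
seg 5 [267.8°–333.6°] cycloidal, h=10: θ=308° here. β=40.2, B=65.8. 10·(0.6109 − sin(2π·0.6109)/(2π)) = 7.1312 → s = 37.1312
radial distance = base radius + s = 19 + 37.1312 = 56.1312

56.1312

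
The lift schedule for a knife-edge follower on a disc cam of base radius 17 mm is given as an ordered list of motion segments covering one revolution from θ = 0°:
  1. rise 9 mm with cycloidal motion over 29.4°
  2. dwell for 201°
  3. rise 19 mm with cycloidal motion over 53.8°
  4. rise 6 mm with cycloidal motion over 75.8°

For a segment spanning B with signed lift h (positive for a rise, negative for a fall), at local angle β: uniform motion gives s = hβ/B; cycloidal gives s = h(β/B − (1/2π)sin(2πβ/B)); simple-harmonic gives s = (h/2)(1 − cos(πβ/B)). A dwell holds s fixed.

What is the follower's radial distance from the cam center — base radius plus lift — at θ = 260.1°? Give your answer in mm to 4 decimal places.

seg 1 [0°–29.4°] cycloidal, h=9: full span → s += 9 → s = 9.0000
seg 2 [29.4°–230.4°] dwell: s stays 9.0000
seg 3 [230.4°–284.2°] cycloidal, h=19: θ=260.1° here. β=29.7, B=53.8. 19·(0.5520 − sin(2π·0.5520)/(2π)) = 11.4602 → s = 20.4602
radial distance = base radius + s = 17 + 20.4602 = 37.4602

37.4602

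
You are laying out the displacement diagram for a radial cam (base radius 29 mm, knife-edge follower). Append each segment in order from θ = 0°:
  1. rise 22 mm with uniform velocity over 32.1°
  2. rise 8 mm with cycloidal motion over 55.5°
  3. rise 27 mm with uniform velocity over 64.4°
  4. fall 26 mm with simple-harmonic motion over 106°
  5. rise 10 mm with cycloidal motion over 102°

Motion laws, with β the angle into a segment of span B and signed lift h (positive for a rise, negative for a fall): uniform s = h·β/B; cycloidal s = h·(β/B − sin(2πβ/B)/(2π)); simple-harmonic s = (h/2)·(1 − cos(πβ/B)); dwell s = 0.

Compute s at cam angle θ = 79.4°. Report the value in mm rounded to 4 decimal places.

seg 1 [0°–32.1°] uniform, h=22: full span → s += 22 → s = 22.0000
seg 2 [32.1°–87.6°] cycloidal, h=8: θ=79.4° here. β=47.3, B=55.5. 8·(0.8523 − sin(2π·0.8523)/(2π)) = 7.8374 → s = 29.8374

29.8374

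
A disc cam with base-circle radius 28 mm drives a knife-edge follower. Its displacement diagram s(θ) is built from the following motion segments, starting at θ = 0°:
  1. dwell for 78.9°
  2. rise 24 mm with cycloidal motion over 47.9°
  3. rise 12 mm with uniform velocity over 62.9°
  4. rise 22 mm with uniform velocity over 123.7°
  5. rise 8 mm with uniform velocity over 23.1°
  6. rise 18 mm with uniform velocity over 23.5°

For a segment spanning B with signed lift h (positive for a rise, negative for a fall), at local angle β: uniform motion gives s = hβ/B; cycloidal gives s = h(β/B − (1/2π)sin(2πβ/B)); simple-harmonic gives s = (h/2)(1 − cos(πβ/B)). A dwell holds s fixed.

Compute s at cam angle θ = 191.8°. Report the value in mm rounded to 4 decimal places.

seg 1 [0°–78.9°] dwell: s stays 0.0000
seg 2 [78.9°–126.8°] cycloidal, h=24: full span → s += 24 → s = 24.0000
seg 3 [126.8°–189.7°] uniform, h=12: full span → s += 12 → s = 36.0000
seg 4 [189.7°–313.4°] uniform, h=22: θ=191.8° here. β=2.1, B=123.7. 22·2.1/123.7 = 0.3735 → s = 36.3735

36.3735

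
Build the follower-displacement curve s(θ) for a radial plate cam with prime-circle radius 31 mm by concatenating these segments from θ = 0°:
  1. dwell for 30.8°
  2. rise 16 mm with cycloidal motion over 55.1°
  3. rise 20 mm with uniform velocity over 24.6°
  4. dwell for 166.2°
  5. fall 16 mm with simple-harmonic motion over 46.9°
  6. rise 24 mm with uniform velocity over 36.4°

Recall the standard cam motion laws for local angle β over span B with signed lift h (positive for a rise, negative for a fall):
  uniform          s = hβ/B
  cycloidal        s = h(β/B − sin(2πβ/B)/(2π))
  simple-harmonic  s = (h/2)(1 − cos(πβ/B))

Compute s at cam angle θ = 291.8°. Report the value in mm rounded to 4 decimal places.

seg 1 [0°–30.8°] dwell: s stays 0.0000
seg 2 [30.8°–85.9°] cycloidal, h=16: full span → s += 16 → s = 16.0000
seg 3 [85.9°–110.5°] uniform, h=20: full span → s += 20 → s = 36.0000
seg 4 [110.5°–276.7°] dwell: s stays 36.0000
seg 5 [276.7°–323.6°] simple-harmonic, h=-16: θ=291.8° here. β=15.1, B=46.9. -16/2·(1 − cos(π·0.3220)) = -3.7551 → s = 32.2449

32.2449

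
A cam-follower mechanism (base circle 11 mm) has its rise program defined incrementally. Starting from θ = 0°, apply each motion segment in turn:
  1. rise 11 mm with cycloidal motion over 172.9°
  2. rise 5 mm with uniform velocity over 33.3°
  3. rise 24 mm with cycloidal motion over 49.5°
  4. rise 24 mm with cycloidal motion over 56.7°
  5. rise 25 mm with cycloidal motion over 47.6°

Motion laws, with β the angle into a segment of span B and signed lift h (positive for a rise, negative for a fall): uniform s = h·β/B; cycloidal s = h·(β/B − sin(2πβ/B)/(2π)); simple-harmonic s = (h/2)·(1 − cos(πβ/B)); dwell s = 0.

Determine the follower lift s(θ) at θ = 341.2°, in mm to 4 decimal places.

seg 1 [0°–172.9°] cycloidal, h=11: full span → s += 11 → s = 11.0000
seg 2 [172.9°–206.2°] uniform, h=5: full span → s += 5 → s = 16.0000
seg 3 [206.2°–255.7°] cycloidal, h=24: full span → s += 24 → s = 40.0000
seg 4 [255.7°–312.4°] cycloidal, h=24: full span → s += 24 → s = 64.0000
seg 5 [312.4°–360°] cycloidal, h=25: θ=341.2° here. β=28.8, B=47.6. 25·(0.6050 − sin(2π·0.6050)/(2π)) = 17.5656 → s = 81.5656

81.5656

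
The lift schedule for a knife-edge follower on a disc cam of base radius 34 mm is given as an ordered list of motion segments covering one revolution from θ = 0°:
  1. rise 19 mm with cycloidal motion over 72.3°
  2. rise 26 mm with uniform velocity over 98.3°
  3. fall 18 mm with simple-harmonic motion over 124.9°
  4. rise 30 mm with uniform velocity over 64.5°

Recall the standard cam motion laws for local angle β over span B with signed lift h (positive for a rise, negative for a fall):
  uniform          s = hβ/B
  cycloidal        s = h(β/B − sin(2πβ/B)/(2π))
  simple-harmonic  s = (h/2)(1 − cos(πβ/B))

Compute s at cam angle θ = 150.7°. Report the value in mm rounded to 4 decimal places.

seg 1 [0°–72.3°] cycloidal, h=19: full span → s += 19 → s = 19.0000
seg 2 [72.3°–170.6°] uniform, h=26: θ=150.7° here. β=78.4, B=98.3. 26·78.4/98.3 = 20.7365 → s = 39.7365

39.7365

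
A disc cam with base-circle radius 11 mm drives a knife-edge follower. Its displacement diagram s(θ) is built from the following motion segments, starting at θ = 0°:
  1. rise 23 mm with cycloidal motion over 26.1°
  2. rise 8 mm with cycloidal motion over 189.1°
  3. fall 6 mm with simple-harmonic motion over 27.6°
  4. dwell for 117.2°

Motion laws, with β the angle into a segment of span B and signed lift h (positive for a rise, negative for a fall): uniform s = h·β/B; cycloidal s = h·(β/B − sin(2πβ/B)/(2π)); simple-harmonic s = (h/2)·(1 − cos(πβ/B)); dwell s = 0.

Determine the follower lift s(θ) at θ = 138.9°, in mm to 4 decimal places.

seg 1 [0°–26.1°] cycloidal, h=23: full span → s += 23 → s = 23.0000
seg 2 [26.1°–215.2°] cycloidal, h=8: θ=138.9° here. β=112.8, B=189.1. 8·(0.5965 − sin(2π·0.5965)/(2π)) = 5.4977 → s = 28.4977

28.4977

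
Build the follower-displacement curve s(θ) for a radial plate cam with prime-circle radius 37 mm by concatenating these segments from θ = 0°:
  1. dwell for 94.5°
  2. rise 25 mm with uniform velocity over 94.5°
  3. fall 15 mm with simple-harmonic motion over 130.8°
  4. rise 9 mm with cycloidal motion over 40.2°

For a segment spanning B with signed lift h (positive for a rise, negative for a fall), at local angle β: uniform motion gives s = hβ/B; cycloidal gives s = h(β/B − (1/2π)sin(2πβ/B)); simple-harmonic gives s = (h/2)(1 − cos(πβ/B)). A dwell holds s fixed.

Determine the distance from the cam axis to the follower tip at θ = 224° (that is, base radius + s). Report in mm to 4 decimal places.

seg 1 [0°–94.5°] dwell: s stays 0.0000
seg 2 [94.5°–189°] uniform, h=25: full span → s += 25 → s = 25.0000
seg 3 [189°–319.8°] simple-harmonic, h=-15: θ=224° here. β=35, B=130.8. -15/2·(1 − cos(π·0.2676)) = -2.4976 → s = 22.5024
radial distance = base radius + s = 37 + 22.5024 = 59.5024

59.5024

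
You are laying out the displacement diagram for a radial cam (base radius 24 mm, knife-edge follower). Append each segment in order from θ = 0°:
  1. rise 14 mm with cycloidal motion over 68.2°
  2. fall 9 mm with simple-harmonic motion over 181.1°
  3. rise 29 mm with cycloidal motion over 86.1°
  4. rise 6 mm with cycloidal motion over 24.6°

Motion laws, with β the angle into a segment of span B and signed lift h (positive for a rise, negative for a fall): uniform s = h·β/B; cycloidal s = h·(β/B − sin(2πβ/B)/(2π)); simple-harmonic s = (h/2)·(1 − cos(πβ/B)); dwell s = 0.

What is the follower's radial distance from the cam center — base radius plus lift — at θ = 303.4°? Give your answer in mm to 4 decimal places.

seg 1 [0°–68.2°] cycloidal, h=14: full span → s += 14 → s = 14.0000
seg 2 [68.2°–249.3°] simple-harmonic, h=-9: full span → s += -9 → s = 5.0000
seg 3 [249.3°–335.4°] cycloidal, h=29: θ=303.4° here. β=54.1, B=86.1. 29·(0.6283 − sin(2π·0.6283)/(2π)) = 21.5532 → s = 26.5532
radial distance = base radius + s = 24 + 26.5532 = 50.5532

50.5532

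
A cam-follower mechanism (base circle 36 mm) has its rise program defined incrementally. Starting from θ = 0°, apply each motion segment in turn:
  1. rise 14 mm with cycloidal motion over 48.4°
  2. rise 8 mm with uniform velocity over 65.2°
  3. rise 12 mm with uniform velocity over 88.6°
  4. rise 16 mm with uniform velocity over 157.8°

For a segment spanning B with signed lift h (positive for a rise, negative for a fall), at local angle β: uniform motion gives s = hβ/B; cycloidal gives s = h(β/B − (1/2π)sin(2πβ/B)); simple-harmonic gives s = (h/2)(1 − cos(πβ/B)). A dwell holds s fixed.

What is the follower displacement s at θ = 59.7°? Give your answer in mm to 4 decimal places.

seg 1 [0°–48.4°] cycloidal, h=14: full span → s += 14 → s = 14.0000
seg 2 [48.4°–113.6°] uniform, h=8: θ=59.7° here. β=11.3, B=65.2. 8·11.3/65.2 = 1.3865 → s = 15.3865

15.3865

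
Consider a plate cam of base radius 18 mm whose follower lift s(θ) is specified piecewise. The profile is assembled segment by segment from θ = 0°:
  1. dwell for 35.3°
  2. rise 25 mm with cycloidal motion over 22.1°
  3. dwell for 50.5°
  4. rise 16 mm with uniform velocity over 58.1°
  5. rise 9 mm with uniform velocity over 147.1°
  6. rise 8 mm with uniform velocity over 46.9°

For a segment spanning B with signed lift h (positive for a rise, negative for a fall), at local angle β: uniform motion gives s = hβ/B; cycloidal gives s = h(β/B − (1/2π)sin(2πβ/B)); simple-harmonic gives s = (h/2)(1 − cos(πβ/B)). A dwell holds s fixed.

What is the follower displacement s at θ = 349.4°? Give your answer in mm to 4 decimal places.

seg 1 [0°–35.3°] dwell: s stays 0.0000
seg 2 [35.3°–57.4°] cycloidal, h=25: full span → s += 25 → s = 25.0000
seg 3 [57.4°–107.9°] dwell: s stays 25.0000
seg 4 [107.9°–166°] uniform, h=16: full span → s += 16 → s = 41.0000
seg 5 [166°–313.1°] uniform, h=9: full span → s += 9 → s = 50.0000
seg 6 [313.1°–360°] uniform, h=8: θ=349.4° here. β=36.3, B=46.9. 8·36.3/46.9 = 6.1919 → s = 56.1919

56.1919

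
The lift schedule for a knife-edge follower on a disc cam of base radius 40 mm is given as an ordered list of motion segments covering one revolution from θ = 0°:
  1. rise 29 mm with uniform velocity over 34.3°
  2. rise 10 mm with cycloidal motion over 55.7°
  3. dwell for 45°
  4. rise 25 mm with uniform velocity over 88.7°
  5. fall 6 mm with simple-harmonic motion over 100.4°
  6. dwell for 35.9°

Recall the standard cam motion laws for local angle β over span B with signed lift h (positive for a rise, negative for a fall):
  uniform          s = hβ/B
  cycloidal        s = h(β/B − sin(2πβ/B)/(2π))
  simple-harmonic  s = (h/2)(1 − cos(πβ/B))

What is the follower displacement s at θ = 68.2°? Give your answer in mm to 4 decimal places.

seg 1 [0°–34.3°] uniform, h=29: full span → s += 29 → s = 29.0000
seg 2 [34.3°–90°] cycloidal, h=10: θ=68.2° here. β=33.9, B=55.7. 10·(0.6086 − sin(2π·0.6086)/(2π)) = 7.0900 → s = 36.0900

36.0900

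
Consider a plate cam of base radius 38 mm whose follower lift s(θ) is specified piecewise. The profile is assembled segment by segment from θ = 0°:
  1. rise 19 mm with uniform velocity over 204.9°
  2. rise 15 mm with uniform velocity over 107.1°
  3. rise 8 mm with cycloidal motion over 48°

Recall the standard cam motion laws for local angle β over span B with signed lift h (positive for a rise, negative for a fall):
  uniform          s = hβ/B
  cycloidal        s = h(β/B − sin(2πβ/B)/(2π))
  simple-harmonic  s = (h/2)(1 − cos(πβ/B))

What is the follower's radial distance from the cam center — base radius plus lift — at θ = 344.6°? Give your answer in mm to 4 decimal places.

seg 1 [0°–204.9°] uniform, h=19: full span → s += 19 → s = 19.0000
seg 2 [204.9°–312°] uniform, h=15: full span → s += 15 → s = 34.0000
seg 3 [312°–360°] cycloidal, h=8: θ=344.6° here. β=32.6, B=48. 8·(0.6792 − sin(2π·0.6792)/(2π)) = 6.5825 → s = 40.5825
radial distance = base radius + s = 38 + 40.5825 = 78.5825

78.5825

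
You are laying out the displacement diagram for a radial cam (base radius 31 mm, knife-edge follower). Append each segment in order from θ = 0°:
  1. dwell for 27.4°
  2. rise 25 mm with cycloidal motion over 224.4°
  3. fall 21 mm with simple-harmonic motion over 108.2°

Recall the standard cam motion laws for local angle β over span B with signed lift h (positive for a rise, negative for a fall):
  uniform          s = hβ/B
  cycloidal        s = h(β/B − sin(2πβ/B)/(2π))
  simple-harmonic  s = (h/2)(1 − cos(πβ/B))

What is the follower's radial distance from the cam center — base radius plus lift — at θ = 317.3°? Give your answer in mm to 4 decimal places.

seg 1 [0°–27.4°] dwell: s stays 0.0000
seg 2 [27.4°–251.8°] cycloidal, h=25: full span → s += 25 → s = 25.0000
seg 3 [251.8°–360°] simple-harmonic, h=-21: θ=317.3° here. β=65.5, B=108.2. -21/2·(1 − cos(π·0.6054)) = -13.9124 → s = 11.0876
radial distance = base radius + s = 31 + 11.0876 = 42.0876

42.0876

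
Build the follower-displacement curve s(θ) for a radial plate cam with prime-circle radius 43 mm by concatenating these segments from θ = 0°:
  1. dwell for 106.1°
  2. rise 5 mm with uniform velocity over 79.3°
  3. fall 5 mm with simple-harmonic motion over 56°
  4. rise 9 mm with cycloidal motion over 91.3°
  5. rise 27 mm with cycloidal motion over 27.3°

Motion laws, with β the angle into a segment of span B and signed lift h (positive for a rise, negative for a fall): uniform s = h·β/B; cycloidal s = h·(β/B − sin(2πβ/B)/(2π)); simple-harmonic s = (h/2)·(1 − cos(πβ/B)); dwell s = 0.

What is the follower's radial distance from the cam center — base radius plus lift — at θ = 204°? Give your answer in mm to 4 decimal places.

seg 1 [0°–106.1°] dwell: s stays 0.0000
seg 2 [106.1°–185.4°] uniform, h=5: full span → s += 5 → s = 5.0000
seg 3 [185.4°–241.4°] simple-harmonic, h=-5: θ=204° here. β=18.6, B=56. -5/2·(1 − cos(π·0.3321)) = -1.2419 → s = 3.7581
radial distance = base radius + s = 43 + 3.7581 = 46.7581

46.7581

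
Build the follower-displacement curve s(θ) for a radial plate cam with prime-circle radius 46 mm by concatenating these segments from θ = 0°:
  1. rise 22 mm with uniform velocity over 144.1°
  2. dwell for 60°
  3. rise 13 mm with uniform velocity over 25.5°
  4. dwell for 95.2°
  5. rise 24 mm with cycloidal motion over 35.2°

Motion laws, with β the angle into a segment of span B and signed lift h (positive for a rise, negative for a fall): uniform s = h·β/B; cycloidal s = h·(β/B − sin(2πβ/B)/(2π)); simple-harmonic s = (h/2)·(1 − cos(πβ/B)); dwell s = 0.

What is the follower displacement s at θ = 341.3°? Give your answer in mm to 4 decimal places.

seg 1 [0°–144.1°] uniform, h=22: full span → s += 22 → s = 22.0000
seg 2 [144.1°–204.1°] dwell: s stays 22.0000
seg 3 [204.1°–229.6°] uniform, h=13: full span → s += 13 → s = 35.0000
seg 4 [229.6°–324.8°] dwell: s stays 35.0000
seg 5 [324.8°–360°] cycloidal, h=24: θ=341.3° here. β=16.5, B=35.2. 24·(0.4688 − sin(2π·0.4688)/(2π)) = 10.5048 → s = 45.5048

45.5048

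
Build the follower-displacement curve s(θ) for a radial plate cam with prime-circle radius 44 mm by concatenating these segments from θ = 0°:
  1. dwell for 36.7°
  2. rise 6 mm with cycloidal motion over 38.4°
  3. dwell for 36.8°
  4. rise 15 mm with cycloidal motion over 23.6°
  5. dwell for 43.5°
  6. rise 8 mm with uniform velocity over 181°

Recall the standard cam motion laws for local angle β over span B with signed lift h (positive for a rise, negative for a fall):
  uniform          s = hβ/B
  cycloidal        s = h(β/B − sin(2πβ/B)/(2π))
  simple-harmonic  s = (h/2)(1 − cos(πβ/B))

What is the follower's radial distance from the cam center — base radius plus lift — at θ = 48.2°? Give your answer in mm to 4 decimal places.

seg 1 [0°–36.7°] dwell: s stays 0.0000
seg 2 [36.7°–75.1°] cycloidal, h=6: θ=48.2° here. β=11.5, B=38.4. 6·(0.2995 − sin(2π·0.2995)/(2π)) = 0.8877 → s = 0.8877
radial distance = base radius + s = 44 + 0.8877 = 44.8877

44.8877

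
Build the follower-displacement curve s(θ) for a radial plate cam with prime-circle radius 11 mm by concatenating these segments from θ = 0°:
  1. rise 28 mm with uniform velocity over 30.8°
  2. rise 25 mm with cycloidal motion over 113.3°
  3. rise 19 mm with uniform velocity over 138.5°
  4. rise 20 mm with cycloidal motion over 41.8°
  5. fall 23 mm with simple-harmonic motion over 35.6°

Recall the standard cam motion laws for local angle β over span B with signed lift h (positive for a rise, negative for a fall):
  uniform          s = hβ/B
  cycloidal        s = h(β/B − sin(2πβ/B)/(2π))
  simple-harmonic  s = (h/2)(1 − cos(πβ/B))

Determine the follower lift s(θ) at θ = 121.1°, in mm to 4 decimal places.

seg 1 [0°–30.8°] uniform, h=28: full span → s += 28 → s = 28.0000
seg 2 [30.8°–144.1°] cycloidal, h=25: θ=121.1° here. β=90.3, B=113.3. 25·(0.7970 − sin(2π·0.7970)/(2π)) = 23.7316 → s = 51.7316

51.7316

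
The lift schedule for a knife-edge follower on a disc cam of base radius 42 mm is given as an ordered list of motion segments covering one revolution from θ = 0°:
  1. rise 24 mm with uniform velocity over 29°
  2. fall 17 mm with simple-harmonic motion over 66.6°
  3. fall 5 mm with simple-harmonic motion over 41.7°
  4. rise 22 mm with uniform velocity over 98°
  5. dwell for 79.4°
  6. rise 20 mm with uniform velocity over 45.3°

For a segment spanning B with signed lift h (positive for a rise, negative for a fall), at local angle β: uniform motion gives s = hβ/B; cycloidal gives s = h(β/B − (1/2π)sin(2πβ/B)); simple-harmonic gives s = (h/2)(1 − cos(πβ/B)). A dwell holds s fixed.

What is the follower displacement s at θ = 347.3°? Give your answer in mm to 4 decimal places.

seg 1 [0°–29°] uniform, h=24: full span → s += 24 → s = 24.0000
seg 2 [29°–95.6°] simple-harmonic, h=-17: full span → s += -17 → s = 7.0000
seg 3 [95.6°–137.3°] simple-harmonic, h=-5: full span → s += -5 → s = 2.0000
seg 4 [137.3°–235.3°] uniform, h=22: full span → s += 22 → s = 24.0000
seg 5 [235.3°–314.7°] dwell: s stays 24.0000
seg 6 [314.7°–360°] uniform, h=20: θ=347.3° here. β=32.6, B=45.3. 20·32.6/45.3 = 14.3929 → s = 38.3929

38.3929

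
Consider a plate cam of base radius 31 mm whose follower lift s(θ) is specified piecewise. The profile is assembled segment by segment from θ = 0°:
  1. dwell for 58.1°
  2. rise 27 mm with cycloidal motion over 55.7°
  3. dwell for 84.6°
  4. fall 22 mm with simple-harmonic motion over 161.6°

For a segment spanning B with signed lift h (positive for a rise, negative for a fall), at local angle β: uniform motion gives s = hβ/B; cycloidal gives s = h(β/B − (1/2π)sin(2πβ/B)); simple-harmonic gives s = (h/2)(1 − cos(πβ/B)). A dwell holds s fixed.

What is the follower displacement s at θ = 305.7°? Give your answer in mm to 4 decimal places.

seg 1 [0°–58.1°] dwell: s stays 0.0000
seg 2 [58.1°–113.8°] cycloidal, h=27: full span → s += 27 → s = 27.0000
seg 3 [113.8°–198.4°] dwell: s stays 27.0000
seg 4 [198.4°–360°] simple-harmonic, h=-22: θ=305.7° here. β=107.3, B=161.6. -22/2·(1 − cos(π·0.6640)) = -16.4196 → s = 10.5804

10.5804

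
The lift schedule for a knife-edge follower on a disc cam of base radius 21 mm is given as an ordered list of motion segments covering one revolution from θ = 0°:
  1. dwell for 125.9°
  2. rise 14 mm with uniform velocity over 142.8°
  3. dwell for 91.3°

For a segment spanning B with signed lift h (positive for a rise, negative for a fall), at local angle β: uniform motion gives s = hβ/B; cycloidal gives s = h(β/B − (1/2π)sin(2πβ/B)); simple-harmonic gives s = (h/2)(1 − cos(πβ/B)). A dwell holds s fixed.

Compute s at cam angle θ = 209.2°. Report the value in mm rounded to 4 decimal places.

seg 1 [0°–125.9°] dwell: s stays 0.0000
seg 2 [125.9°–268.7°] uniform, h=14: θ=209.2° here. β=83.3, B=142.8. 14·83.3/142.8 = 8.1667 → s = 8.1667

8.1667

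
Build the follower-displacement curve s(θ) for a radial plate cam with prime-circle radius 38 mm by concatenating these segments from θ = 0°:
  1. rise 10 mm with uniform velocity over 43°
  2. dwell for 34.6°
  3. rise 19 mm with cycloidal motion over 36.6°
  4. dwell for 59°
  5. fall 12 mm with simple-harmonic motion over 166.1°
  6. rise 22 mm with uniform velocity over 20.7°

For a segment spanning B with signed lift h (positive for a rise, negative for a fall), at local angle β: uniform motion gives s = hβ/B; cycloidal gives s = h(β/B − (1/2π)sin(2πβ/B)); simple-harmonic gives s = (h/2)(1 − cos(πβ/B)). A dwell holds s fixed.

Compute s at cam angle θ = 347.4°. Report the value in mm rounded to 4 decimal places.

seg 1 [0°–43°] uniform, h=10: full span → s += 10 → s = 10.0000
seg 2 [43°–77.6°] dwell: s stays 10.0000
seg 3 [77.6°–114.2°] cycloidal, h=19: full span → s += 19 → s = 29.0000
seg 4 [114.2°–173.2°] dwell: s stays 29.0000
seg 5 [173.2°–339.3°] simple-harmonic, h=-12: full span → s += -12 → s = 17.0000
seg 6 [339.3°–360°] uniform, h=22: θ=347.4° here. β=8.1, B=20.7. 22·8.1/20.7 = 8.6087 → s = 25.6087

25.6087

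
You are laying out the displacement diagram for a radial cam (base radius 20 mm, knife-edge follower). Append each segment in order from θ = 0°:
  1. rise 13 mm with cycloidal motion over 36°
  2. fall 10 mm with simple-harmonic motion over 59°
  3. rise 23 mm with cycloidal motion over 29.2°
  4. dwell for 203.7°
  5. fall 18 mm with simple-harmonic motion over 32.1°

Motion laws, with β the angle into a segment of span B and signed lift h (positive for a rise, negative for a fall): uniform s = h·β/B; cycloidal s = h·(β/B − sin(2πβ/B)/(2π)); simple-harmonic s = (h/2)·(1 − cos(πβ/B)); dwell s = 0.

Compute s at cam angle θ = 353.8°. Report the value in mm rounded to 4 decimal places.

seg 1 [0°–36°] cycloidal, h=13: full span → s += 13 → s = 13.0000
seg 2 [36°–95°] simple-harmonic, h=-10: full span → s += -10 → s = 3.0000
seg 3 [95°–124.2°] cycloidal, h=23: full span → s += 23 → s = 26.0000
seg 4 [124.2°–327.9°] dwell: s stays 26.0000
seg 5 [327.9°–360°] simple-harmonic, h=-18: θ=353.8° here. β=25.9, B=32.1. -18/2·(1 − cos(π·0.8069)) = -16.3934 → s = 9.6066

9.6066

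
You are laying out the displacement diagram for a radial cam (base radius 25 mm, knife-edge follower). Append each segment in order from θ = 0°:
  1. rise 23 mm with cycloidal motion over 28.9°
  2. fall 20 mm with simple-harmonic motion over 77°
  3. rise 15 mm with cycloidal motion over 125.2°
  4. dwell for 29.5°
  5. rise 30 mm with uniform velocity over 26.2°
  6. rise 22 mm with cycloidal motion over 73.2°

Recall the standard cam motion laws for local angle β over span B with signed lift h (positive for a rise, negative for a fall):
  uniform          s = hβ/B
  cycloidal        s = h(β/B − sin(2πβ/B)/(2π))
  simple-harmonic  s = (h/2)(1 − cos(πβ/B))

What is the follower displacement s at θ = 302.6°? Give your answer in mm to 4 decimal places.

seg 1 [0°–28.9°] cycloidal, h=23: full span → s += 23 → s = 23.0000
seg 2 [28.9°–105.9°] simple-harmonic, h=-20: full span → s += -20 → s = 3.0000
seg 3 [105.9°–231.1°] cycloidal, h=15: full span → s += 15 → s = 18.0000
seg 4 [231.1°–260.6°] dwell: s stays 18.0000
seg 5 [260.6°–286.8°] uniform, h=30: full span → s += 30 → s = 48.0000
seg 6 [286.8°–360°] cycloidal, h=22: θ=302.6° here. β=15.8, B=73.2. 22·(0.2158 − sin(2π·0.2158)/(2π)) = 1.3275 → s = 49.3275

49.3275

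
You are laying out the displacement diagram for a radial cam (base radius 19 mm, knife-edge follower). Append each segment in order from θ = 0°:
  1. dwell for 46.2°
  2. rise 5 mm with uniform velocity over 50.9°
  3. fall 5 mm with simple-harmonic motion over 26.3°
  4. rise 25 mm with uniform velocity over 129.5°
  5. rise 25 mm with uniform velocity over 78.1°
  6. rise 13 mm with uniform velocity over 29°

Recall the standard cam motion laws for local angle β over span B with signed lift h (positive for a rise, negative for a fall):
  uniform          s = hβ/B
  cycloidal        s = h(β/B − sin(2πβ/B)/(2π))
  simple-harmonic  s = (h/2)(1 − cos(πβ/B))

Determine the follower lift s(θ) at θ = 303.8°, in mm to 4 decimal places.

seg 1 [0°–46.2°] dwell: s stays 0.0000
seg 2 [46.2°–97.1°] uniform, h=5: full span → s += 5 → s = 5.0000
seg 3 [97.1°–123.4°] simple-harmonic, h=-5: full span → s += -5 → s = 0.0000
seg 4 [123.4°–252.9°] uniform, h=25: full span → s += 25 → s = 25.0000
seg 5 [252.9°–331°] uniform, h=25: θ=303.8° here. β=50.9, B=78.1. 25·50.9/78.1 = 16.2932 → s = 41.2932

41.2932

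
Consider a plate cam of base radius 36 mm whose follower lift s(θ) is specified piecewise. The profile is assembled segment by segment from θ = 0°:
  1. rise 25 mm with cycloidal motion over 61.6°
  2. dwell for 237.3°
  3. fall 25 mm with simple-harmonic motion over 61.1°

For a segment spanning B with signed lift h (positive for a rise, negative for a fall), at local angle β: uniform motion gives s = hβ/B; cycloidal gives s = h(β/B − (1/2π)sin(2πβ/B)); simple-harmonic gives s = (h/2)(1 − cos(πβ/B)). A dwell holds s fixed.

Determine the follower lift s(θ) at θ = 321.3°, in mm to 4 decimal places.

seg 1 [0°–61.6°] cycloidal, h=25: full span → s += 25 → s = 25.0000
seg 2 [61.6°–298.9°] dwell: s stays 25.0000
seg 3 [298.9°–360°] simple-harmonic, h=-25: θ=321.3° here. β=22.4, B=61.1. -25/2·(1 − cos(π·0.3666)) = -7.4138 → s = 17.5862

17.5862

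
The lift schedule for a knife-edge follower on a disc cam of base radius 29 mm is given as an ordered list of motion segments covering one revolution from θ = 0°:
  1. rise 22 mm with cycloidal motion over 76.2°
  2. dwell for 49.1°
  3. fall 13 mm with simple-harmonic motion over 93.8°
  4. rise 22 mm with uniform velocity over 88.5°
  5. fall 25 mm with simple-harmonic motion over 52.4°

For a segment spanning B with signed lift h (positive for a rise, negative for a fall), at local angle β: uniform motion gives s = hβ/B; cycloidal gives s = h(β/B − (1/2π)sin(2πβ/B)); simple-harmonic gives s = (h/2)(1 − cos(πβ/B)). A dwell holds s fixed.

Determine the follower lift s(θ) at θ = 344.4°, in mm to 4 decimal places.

seg 1 [0°–76.2°] cycloidal, h=22: full span → s += 22 → s = 22.0000
seg 2 [76.2°–125.3°] dwell: s stays 22.0000
seg 3 [125.3°–219.1°] simple-harmonic, h=-13: full span → s += -13 → s = 9.0000
seg 4 [219.1°–307.6°] uniform, h=22: full span → s += 22 → s = 31.0000
seg 5 [307.6°–360°] simple-harmonic, h=-25: θ=344.4° here. β=36.8, B=52.4. -25/2·(1 − cos(π·0.7023)) = -19.9199 → s = 11.0801

11.0801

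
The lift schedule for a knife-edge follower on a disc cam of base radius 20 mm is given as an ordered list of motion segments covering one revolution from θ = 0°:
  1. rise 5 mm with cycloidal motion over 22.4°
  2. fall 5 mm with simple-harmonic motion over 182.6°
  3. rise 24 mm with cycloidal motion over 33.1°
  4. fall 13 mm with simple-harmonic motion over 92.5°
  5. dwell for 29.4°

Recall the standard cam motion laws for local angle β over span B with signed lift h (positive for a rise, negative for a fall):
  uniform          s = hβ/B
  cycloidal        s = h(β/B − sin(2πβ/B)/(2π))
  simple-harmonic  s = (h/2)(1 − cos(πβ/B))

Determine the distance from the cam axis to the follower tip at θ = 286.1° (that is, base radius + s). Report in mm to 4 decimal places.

seg 1 [0°–22.4°] cycloidal, h=5: full span → s += 5 → s = 5.0000
seg 2 [22.4°–205°] simple-harmonic, h=-5: full span → s += -5 → s = 0.0000
seg 3 [205°–238.1°] cycloidal, h=24: full span → s += 24 → s = 24.0000
seg 4 [238.1°–330.6°] simple-harmonic, h=-13: θ=286.1° here. β=48, B=92.5. -13/2·(1 − cos(π·0.5189)) = -6.8861 → s = 17.1139
radial distance = base radius + s = 20 + 17.1139 = 37.1139

37.1139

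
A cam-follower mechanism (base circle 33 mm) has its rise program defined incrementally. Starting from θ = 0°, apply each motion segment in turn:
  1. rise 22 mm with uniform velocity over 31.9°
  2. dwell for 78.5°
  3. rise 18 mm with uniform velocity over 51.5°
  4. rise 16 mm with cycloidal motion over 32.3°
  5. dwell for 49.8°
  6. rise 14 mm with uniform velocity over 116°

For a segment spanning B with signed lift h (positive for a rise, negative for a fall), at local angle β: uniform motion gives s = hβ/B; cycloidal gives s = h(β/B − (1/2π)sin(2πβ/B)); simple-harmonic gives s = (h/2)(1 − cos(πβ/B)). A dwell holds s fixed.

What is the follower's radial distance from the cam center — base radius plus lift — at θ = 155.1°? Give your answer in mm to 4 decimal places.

seg 1 [0°–31.9°] uniform, h=22: full span → s += 22 → s = 22.0000
seg 2 [31.9°–110.4°] dwell: s stays 22.0000
seg 3 [110.4°–161.9°] uniform, h=18: θ=155.1° here. β=44.7, B=51.5. 18·44.7/51.5 = 15.6233 → s = 37.6233
radial distance = base radius + s = 33 + 37.6233 = 70.6233

70.6233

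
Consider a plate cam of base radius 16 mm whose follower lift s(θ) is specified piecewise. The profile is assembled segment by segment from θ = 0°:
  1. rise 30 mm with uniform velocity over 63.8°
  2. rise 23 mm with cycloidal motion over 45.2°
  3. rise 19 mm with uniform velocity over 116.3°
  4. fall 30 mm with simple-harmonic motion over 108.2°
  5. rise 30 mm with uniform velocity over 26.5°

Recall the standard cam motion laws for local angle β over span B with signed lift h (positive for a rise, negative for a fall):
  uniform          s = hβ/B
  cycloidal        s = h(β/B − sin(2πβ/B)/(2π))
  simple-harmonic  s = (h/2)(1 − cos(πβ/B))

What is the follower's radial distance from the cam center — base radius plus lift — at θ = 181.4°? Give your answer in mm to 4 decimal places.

seg 1 [0°–63.8°] uniform, h=30: full span → s += 30 → s = 30.0000
seg 2 [63.8°–109°] cycloidal, h=23: full span → s += 23 → s = 53.0000
seg 3 [109°–225.3°] uniform, h=19: θ=181.4° here. β=72.4, B=116.3. 19·72.4/116.3 = 11.8280 → s = 64.8280
radial distance = base radius + s = 16 + 64.8280 = 80.8280

80.8280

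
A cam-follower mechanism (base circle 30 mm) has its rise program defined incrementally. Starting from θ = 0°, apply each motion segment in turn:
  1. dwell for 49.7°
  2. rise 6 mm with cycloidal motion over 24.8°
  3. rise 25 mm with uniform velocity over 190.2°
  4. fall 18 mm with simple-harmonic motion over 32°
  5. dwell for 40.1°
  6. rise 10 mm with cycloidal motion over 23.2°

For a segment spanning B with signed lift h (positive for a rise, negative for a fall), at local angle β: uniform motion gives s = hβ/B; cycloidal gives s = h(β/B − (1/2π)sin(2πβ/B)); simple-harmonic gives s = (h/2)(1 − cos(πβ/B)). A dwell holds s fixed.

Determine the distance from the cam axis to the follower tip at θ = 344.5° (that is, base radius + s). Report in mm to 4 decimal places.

seg 1 [0°–49.7°] dwell: s stays 0.0000
seg 2 [49.7°–74.5°] cycloidal, h=6: full span → s += 6 → s = 6.0000
seg 3 [74.5°–264.7°] uniform, h=25: full span → s += 25 → s = 31.0000
seg 4 [264.7°–296.7°] simple-harmonic, h=-18: full span → s += -18 → s = 13.0000
seg 5 [296.7°–336.8°] dwell: s stays 13.0000
seg 6 [336.8°–360°] cycloidal, h=10: θ=344.5° here. β=7.7, B=23.2. 10·(0.3319 − sin(2π·0.3319)/(2π)) = 1.9335 → s = 14.9335
radial distance = base radius + s = 30 + 14.9335 = 44.9335

44.9335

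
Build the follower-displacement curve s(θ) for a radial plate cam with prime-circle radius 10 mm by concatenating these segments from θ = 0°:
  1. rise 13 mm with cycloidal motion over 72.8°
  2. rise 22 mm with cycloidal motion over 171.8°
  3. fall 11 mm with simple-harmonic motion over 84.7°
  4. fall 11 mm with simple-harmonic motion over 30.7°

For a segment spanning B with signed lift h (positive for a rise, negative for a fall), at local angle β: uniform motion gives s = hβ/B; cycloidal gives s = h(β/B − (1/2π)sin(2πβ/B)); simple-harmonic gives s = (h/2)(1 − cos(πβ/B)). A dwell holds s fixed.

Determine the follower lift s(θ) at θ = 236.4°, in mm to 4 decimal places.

seg 1 [0°–72.8°] cycloidal, h=13: full span → s += 13 → s = 13.0000
seg 2 [72.8°–244.6°] cycloidal, h=22: θ=236.4° here. β=163.6, B=171.8. 22·(0.9523 − sin(2π·0.9523)/(2π)) = 21.9843 → s = 34.9843

34.9843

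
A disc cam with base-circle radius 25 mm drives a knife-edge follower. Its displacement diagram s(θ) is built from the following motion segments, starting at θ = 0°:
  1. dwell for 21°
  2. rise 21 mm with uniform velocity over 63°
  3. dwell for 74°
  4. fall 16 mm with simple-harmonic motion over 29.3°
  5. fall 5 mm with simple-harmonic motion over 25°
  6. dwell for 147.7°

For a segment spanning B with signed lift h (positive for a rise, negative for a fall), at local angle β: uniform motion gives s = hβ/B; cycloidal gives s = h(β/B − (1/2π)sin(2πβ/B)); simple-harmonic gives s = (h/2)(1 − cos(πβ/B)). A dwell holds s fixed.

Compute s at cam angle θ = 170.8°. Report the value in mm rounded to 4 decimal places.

seg 1 [0°–21°] dwell: s stays 0.0000
seg 2 [21°–84°] uniform, h=21: full span → s += 21 → s = 21.0000
seg 3 [84°–158°] dwell: s stays 21.0000
seg 4 [158°–187.3°] simple-harmonic, h=-16: θ=170.8° here. β=12.8, B=29.3. -16/2·(1 − cos(π·0.4369)) = -6.4235 → s = 14.5765

14.5765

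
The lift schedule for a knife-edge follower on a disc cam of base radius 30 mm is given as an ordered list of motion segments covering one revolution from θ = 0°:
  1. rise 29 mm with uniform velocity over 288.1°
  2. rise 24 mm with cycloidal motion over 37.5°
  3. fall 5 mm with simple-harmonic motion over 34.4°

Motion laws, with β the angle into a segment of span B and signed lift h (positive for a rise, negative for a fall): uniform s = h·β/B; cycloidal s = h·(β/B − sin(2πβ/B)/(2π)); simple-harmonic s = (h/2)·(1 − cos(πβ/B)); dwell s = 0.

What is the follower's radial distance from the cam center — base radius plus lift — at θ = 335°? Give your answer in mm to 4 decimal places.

seg 1 [0°–288.1°] uniform, h=29: full span → s += 29 → s = 29.0000
seg 2 [288.1°–325.6°] cycloidal, h=24: full span → s += 24 → s = 53.0000
seg 3 [325.6°–360°] simple-harmonic, h=-5: θ=335° here. β=9.4, B=34.4. -5/2·(1 − cos(π·0.2733)) = -0.8660 → s = 52.1340
radial distance = base radius + s = 30 + 52.1340 = 82.1340

82.1340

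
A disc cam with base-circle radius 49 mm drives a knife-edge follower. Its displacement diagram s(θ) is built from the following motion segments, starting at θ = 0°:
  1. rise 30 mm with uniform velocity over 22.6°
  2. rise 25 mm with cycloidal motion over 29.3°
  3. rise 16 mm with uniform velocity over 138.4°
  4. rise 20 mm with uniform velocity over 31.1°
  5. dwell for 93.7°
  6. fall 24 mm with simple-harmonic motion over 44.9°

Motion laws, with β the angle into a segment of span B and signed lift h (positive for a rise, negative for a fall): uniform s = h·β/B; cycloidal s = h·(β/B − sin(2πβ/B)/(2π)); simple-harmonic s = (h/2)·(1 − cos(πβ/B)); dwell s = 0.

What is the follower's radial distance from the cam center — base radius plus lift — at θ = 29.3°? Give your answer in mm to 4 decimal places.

seg 1 [0°–22.6°] uniform, h=30: full span → s += 30 → s = 30.0000
seg 2 [22.6°–51.9°] cycloidal, h=25: θ=29.3° here. β=6.7, B=29.3. 25·(0.2287 − sin(2π·0.2287)/(2π)) = 1.7735 → s = 31.7735
radial distance = base radius + s = 49 + 31.7735 = 80.7735

80.7735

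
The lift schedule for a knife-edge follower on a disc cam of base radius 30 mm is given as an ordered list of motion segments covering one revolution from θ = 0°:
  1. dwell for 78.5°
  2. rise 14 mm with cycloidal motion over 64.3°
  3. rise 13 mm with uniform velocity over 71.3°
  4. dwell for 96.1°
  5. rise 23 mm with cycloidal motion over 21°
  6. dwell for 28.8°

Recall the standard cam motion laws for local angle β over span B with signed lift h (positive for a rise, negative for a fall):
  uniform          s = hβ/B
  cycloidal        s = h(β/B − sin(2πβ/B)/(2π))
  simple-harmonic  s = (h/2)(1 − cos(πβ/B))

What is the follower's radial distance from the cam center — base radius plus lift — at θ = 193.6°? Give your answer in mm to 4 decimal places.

seg 1 [0°–78.5°] dwell: s stays 0.0000
seg 2 [78.5°–142.8°] cycloidal, h=14: full span → s += 14 → s = 14.0000
seg 3 [142.8°–214.1°] uniform, h=13: θ=193.6° here. β=50.8, B=71.3. 13·50.8/71.3 = 9.2623 → s = 23.2623
radial distance = base radius + s = 30 + 23.2623 = 53.2623

53.2623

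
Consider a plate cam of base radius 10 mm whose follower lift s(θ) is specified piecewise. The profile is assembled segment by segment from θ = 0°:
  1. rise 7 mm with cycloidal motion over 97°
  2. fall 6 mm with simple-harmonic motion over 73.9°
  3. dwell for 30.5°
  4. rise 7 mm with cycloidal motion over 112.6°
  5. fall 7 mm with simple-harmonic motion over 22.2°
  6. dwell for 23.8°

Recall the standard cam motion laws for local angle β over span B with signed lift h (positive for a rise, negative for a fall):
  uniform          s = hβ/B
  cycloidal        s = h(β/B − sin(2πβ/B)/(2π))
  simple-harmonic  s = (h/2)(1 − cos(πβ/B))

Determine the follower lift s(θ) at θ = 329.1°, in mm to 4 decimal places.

seg 1 [0°–97°] cycloidal, h=7: full span → s += 7 → s = 7.0000
seg 2 [97°–170.9°] simple-harmonic, h=-6: full span → s += -6 → s = 1.0000
seg 3 [170.9°–201.4°] dwell: s stays 1.0000
seg 4 [201.4°–314°] cycloidal, h=7: full span → s += 7 → s = 8.0000
seg 5 [314°–336.2°] simple-harmonic, h=-7: θ=329.1° here. β=15.1, B=22.2. -7/2·(1 − cos(π·0.6802)) = -5.3771 → s = 2.6229

2.6229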